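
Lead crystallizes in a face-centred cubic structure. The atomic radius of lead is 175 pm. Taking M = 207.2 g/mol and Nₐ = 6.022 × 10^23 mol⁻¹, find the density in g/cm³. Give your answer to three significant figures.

11.3 g/cm³

In an FCC lattice, atoms touch along the face diagonal, so √2·a = 4r, giving a = 495.0 pm = 4.950 × 10^-8 cm.
With Z = 4, ρ = Z·M/(N_A·a³) = 4 × 207.2 / (6.022 × 10²³ × 1.213 × 10^-22) = 11.35 g/cm³.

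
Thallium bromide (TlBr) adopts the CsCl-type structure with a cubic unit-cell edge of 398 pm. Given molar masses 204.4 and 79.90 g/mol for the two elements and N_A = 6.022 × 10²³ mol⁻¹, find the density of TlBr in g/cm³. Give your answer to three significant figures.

The CsCl-type structure contains Z = 1 formula unit per cell; M(TlBr) = 204.4 + 79.90 = 284.3 g/mol.
a³ = (3.980 × 10^-8 cm)³ = 6.304 × 10^-23 cm³.
ρ = 1 × 284.3 / (6.022 × 10²³ × 6.304 × 10^-23) = 7.488 g/cm³.

7.49 g/cm³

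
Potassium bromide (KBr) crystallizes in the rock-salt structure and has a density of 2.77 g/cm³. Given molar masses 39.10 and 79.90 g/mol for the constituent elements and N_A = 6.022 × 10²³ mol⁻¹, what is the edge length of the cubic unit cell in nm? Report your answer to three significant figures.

0.658 nm

M(KBr) = 119.0 g/mol; Z = 4 formula units per cell.
a³ = Z·M/(N_A·ρ) = 4 × 119.0 / (6.022 × 10²³ × 2.77) = 2.854 × 10^-22 cm³, so a = 6.584 × 10^-8 cm = 0.658 nm.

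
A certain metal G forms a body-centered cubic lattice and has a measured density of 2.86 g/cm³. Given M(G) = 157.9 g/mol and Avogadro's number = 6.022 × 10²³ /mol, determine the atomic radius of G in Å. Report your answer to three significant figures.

2.46 Å

For a BCC cell (Z = 2), a³ = Z·M/(N_A·ρ) = 2 × 157.9 / (6.022 × 10²³ × 2.860) = 1.834 × 10^-22 cm³, so a = 5.681 × 10^-8 cm = 5.681 Å.
Atoms touch along the body diagonal, so √3·a = 4r, so r = 0.4330 × a = 2.46 Å.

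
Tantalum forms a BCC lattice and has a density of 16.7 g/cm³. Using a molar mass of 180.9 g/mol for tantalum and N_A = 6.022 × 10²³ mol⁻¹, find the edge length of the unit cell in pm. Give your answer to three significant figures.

330 pm

With Z = 2 atoms per BCC cell, a³ = Z·M/(N_A·ρ) = 2 × 180.9 / (6.022 × 10²³ × 16.70 g/cm³) = 3.598 × 10^-23 cm³.
a = (3.598 × 10^-23)^(1/3) = 3.301 × 10^-8 cm = 330 pm.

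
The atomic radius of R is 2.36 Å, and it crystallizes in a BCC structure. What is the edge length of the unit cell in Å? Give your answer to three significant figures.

5.45 Å

In a BCC lattice, atoms touch along the body diagonal, so √3·a = 4r.
a = 4r/√3 = 4 × 2.36 / 1.7321 = 5.45 Å.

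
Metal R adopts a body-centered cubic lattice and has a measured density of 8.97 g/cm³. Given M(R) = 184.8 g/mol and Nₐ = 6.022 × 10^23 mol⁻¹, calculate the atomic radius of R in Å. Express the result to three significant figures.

For a BCC cell (Z = 2), a³ = Z·M/(N_A·ρ) = 2 × 184.8 / (6.022 × 10²³ × 8.970) = 6.842 × 10^-23 cm³, so a = 4.090 × 10^-8 cm = 4.090 Å.
Atoms touch along the body diagonal, so √3·a = 4r, so r = 0.4330 × a = 1.77 Å.

1.77 Å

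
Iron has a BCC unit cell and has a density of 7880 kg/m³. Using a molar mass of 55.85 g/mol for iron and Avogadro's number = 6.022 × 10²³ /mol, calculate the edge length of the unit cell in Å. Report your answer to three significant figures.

2.87 Å

With Z = 2 atoms per BCC cell, a³ = Z·M/(N_A·ρ) = 2 × 55.85 / (6.022 × 10²³ × 7.880 g/cm³) = 2.354 × 10^-23 cm³.
a = (2.354 × 10^-23)^(1/3) = 2.866 × 10^-8 cm = 2.87 Å.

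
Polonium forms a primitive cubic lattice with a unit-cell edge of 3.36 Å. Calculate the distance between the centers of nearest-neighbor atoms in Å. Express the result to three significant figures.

In a simple cubic structure, atoms touch along the cell edge, so a = 2r; the nearest-neighbor distance equals 2r = 1.000·a.
d = 1.000 × 3.36 = 3.36 Å.

3.36 Å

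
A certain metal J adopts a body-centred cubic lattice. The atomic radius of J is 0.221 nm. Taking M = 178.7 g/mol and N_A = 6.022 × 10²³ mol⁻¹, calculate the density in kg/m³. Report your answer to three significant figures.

4460 kg/m³

In a BCC lattice, atoms touch along the body diagonal, so √3·a = 4r, giving a = 0.5104 nm = 5.104 × 10^-8 cm.
With Z = 2, ρ = Z·M/(N_A·a³) = 2 × 178.7 / (6.022 × 10²³ × 1.329 × 10^-22) = 4.464 g/cm³ = 4460 kg/m³.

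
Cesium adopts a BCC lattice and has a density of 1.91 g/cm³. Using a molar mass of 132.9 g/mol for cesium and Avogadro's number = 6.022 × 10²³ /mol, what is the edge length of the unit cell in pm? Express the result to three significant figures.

With Z = 2 atoms per BCC cell, a³ = Z·M/(N_A·ρ) = 2 × 132.9 / (6.022 × 10²³ × 1.910 g/cm³) = 2.311 × 10^-22 cm³.
a = (2.311 × 10^-22)^(1/3) = 6.137 × 10^-8 cm = 614 pm.

614 pm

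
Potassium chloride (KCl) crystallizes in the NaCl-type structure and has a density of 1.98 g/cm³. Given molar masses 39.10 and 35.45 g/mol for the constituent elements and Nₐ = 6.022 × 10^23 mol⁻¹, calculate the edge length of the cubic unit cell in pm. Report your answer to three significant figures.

M(KCl) = 74.55 g/mol; Z = 4 formula units per cell.
a³ = Z·M/(N_A·ρ) = 4 × 74.55 / (6.022 × 10²³ × 1.98) = 2.501 × 10^-22 cm³, so a = 6.300 × 10^-8 cm = 630 pm.

630 pm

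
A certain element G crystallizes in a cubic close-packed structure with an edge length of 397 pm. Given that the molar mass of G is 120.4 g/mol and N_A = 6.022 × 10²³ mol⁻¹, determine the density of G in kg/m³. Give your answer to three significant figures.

12800 kg/m³

An FCC unit cell contains Z = 4 atoms.
Cell volume: a³ = (397 pm)³ = (3.970 × 10^-8 cm)³ = 6.257 × 10^-23 cm³.
ρ = Z·M/(N_A·a³) = 4 × 120.4 / (6.022 × 10²³ × 6.257 × 10^-23) = 12.78 g/cm³ = 12800 kg/m³.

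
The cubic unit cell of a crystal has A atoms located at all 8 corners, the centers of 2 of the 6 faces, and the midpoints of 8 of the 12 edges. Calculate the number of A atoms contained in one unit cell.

Corner atoms are shared by 8 cells (1/8 each), face atoms by 2 (1/2 each), edge atoms by 4 (1/4 each).
Net atoms = 8 × 1/8 + 2 × 1/2 + 8 × 1/4 = 1 + 1 + 2 = 4.

4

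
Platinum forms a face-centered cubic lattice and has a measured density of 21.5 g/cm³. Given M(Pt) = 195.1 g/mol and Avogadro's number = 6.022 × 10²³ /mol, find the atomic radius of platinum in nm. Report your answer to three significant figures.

0.139 nm

For an FCC cell (Z = 4), a³ = Z·M/(N_A·ρ) = 4 × 195.1 / (6.022 × 10²³ × 21.50) = 6.028 × 10^-23 cm³, so a = 3.921 × 10^-8 cm = 0.3921 nm.
Atoms touch along the face diagonal, so √2·a = 4r, so r = 0.3536 × a = 0.139 nm.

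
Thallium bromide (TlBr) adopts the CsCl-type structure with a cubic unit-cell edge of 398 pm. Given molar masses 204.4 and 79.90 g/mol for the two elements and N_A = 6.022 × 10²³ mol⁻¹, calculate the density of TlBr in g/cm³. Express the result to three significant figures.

The CsCl-type structure contains Z = 1 formula unit per cell; M(TlBr) = 204.4 + 79.90 = 284.3 g/mol.
a³ = (3.980 × 10^-8 cm)³ = 6.304 × 10^-23 cm³.
ρ = 1 × 284.3 / (6.022 × 10²³ × 6.304 × 10^-23) = 7.488 g/cm³.

7.49 g/cm³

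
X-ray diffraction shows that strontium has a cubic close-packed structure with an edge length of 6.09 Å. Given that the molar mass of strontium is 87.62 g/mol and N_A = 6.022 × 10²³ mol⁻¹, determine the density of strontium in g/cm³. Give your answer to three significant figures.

An FCC unit cell contains Z = 4 atoms.
Cell volume: a³ = (6.09 Å)³ = (6.090 × 10^-8 cm)³ = 2.259 × 10^-22 cm³.
ρ = Z·M/(N_A·a³) = 4 × 87.62 / (6.022 × 10²³ × 2.259 × 10^-22) = 2.577 g/cm³.

2.58 g/cm³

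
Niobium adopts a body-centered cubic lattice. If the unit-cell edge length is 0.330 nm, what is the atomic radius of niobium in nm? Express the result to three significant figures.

0.143 nm

In a BCC lattice, atoms touch along the body diagonal, so √3·a = 4r.
r = √3·a/4 = 1.7321 × 0.330 / 4 = 0.143 nm.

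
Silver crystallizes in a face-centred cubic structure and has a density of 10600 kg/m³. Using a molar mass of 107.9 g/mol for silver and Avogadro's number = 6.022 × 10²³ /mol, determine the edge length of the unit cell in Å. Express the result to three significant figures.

With Z = 4 atoms per FCC cell, a³ = Z·M/(N_A·ρ) = 4 × 107.9 / (6.022 × 10²³ × 10.60 g/cm³) = 6.761 × 10^-23 cm³.
a = (6.761 × 10^-23)^(1/3) = 4.074 × 10^-8 cm = 4.07 Å.

4.07 Å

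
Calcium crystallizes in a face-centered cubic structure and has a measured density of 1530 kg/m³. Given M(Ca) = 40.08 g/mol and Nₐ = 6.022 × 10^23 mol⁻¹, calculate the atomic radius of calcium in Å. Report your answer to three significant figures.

For an FCC cell (Z = 4), a³ = Z·M/(N_A·ρ) = 4 × 40.08 / (6.022 × 10²³ × 1.530) = 1.740 × 10^-22 cm³, so a = 5.583 × 10^-8 cm = 5.583 Å.
Atoms touch along the face diagonal, so √2·a = 4r, so r = 0.3536 × a = 1.97 Å.

1.97 Å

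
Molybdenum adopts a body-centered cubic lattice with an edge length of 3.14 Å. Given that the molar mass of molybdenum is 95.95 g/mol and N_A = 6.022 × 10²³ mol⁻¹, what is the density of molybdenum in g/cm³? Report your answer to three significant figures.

A BCC unit cell contains Z = 2 atoms.
Cell volume: a³ = (3.14 Å)³ = (3.140 × 10^-8 cm)³ = 3.096 × 10^-23 cm³.
ρ = Z·M/(N_A·a³) = 2 × 95.95 / (6.022 × 10²³ × 3.096 × 10^-23) = 10.29 g/cm³.

10.3 g/cm³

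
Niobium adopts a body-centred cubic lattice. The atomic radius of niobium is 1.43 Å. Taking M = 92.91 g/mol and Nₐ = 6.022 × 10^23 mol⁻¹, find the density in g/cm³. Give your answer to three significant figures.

8.57 g/cm³

In a BCC lattice, atoms touch along the body diagonal, so √3·a = 4r, giving a = 3.302 Å = 3.302 × 10^-8 cm.
With Z = 2, ρ = Z·M/(N_A·a³) = 2 × 92.91 / (6.022 × 10²³ × 3.602 × 10^-23) = 8.567 g/cm³.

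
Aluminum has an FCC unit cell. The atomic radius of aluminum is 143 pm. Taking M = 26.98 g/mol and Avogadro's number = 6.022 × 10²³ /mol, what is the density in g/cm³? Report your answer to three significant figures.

2.71 g/cm³

In an FCC lattice, atoms touch along the face diagonal, so √2·a = 4r, giving a = 404.5 pm = 4.045 × 10^-8 cm.
With Z = 4, ρ = Z·M/(N_A·a³) = 4 × 26.98 / (6.022 × 10²³ × 6.617 × 10^-23) = 2.708 g/cm³.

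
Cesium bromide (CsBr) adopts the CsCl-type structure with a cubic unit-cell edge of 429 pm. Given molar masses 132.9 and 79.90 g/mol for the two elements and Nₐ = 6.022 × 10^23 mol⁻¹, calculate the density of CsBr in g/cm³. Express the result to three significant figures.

The CsCl-type structure contains Z = 1 formula unit per cell; M(CsBr) = 132.9 + 79.90 = 212.8 g/mol.
a³ = (4.290 × 10^-8 cm)³ = 7.895 × 10^-23 cm³.
ρ = 1 × 212.8 / (6.022 × 10²³ × 7.895 × 10^-23) = 4.476 g/cm³.

4.48 g/cm³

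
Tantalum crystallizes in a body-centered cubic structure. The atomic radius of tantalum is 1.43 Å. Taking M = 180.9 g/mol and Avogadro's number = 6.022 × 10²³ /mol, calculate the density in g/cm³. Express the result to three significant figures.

16.7 g/cm³

In a BCC lattice, atoms touch along the body diagonal, so √3·a = 4r, giving a = 3.302 Å = 3.302 × 10^-8 cm.
With Z = 2, ρ = Z·M/(N_A·a³) = 2 × 180.9 / (6.022 × 10²³ × 3.602 × 10^-23) = 16.68 g/cm³.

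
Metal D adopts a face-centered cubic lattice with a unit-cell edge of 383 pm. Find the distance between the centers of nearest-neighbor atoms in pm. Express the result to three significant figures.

In an FCC structure, atoms touch along the face diagonal, so √2·a = 4r; the nearest-neighbor distance equals 2r = 0.7071·a.
d = 0.7071 × 383 = 271 pm.

271 pm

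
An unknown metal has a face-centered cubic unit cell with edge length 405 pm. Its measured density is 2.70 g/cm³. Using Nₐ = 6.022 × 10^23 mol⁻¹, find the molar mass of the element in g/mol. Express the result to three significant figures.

27.0 g/mol

An FCC cell has Z = 4 atoms; a = 4.050 × 10^-8 cm.
M = ρ·N_A·a³/Z = 2.70 × 6.022 × 10²³ × 6.643 × 10^-23 / 4 = 27.0 g/mol.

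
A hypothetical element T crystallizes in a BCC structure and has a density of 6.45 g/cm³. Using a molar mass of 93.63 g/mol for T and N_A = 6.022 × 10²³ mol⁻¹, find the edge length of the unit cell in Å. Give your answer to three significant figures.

3.64 Å

With Z = 2 atoms per BCC cell, a³ = Z·M/(N_A·ρ) = 2 × 93.63 / (6.022 × 10²³ × 6.450 g/cm³) = 4.821 × 10^-23 cm³.
a = (4.821 × 10^-23)^(1/3) = 3.640 × 10^-8 cm = 3.64 Å.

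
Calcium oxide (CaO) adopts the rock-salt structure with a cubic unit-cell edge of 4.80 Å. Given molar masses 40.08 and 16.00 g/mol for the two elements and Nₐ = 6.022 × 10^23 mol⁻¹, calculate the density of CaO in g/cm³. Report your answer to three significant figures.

The rock-salt structure contains Z = 4 formula units per cell; M(CaO) = 40.08 + 16.00 = 56.08 g/mol.
a³ = (4.800 × 10^-8 cm)³ = 1.106 × 10^-22 cm³.
ρ = 4 × 56.08 / (6.022 × 10²³ × 1.106 × 10^-22) = 3.368 g/cm³.

3.37 g/cm³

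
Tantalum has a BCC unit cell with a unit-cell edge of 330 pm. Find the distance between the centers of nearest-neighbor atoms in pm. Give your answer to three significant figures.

In a BCC structure, atoms touch along the body diagonal, so √3·a = 4r; the nearest-neighbor distance equals 2r = 0.8660·a.
d = 0.8660 × 330 = 286 pm.

286 pm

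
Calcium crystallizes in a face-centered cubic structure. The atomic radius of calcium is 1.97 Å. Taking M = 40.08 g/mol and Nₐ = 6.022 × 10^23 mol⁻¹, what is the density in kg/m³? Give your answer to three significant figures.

1540 kg/m³

In an FCC lattice, atoms touch along the face diagonal, so √2·a = 4r, giving a = 5.572 Å = 5.572 × 10^-8 cm.
With Z = 4, ρ = Z·M/(N_A·a³) = 4 × 40.08 / (6.022 × 10²³ × 1.730 × 10^-22) = 1.539 g/cm³ = 1540 kg/m³.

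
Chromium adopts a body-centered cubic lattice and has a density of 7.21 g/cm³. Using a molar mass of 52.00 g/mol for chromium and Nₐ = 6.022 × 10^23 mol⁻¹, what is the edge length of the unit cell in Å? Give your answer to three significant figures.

2.88 Å

With Z = 2 atoms per BCC cell, a³ = Z·M/(N_A·ρ) = 2 × 52.00 / (6.022 × 10²³ × 7.210 g/cm³) = 2.395 × 10^-23 cm³.
a = (2.395 × 10^-23)^(1/3) = 2.883 × 10^-8 cm = 2.88 Å.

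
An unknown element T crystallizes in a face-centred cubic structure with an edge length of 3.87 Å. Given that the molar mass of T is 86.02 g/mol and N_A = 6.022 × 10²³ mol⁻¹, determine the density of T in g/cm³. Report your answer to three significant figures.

9.86 g/cm³

An FCC unit cell contains Z = 4 atoms.
Cell volume: a³ = (3.87 Å)³ = (3.870 × 10^-8 cm)³ = 5.796 × 10^-23 cm³.
ρ = Z·M/(N_A·a³) = 4 × 86.02 / (6.022 × 10²³ × 5.796 × 10^-23) = 9.858 g/cm³.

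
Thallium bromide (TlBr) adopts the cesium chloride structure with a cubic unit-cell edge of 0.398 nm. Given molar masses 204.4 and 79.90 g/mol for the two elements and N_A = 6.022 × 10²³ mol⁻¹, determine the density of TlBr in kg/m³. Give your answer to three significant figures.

The cesium chloride structure contains Z = 1 formula unit per cell; M(TlBr) = 204.4 + 79.90 = 284.3 g/mol.
a³ = (3.980 × 10^-8 cm)³ = 6.304 × 10^-23 cm³.
ρ = 1 × 284.3 / (6.022 × 10²³ × 6.304 × 10^-23) = 7.488 g/cm³ = 7490 kg/m³.

7490 kg/m³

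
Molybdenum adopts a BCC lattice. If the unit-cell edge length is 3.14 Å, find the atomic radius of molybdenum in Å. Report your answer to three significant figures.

1.36 Å

In a BCC lattice, atoms touch along the body diagonal, so √3·a = 4r.
r = √3·a/4 = 1.7321 × 3.14 / 4 = 1.36 Å.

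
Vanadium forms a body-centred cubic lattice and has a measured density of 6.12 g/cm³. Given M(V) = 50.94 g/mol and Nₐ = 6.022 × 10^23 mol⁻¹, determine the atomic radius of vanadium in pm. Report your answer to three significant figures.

131 pm

For a BCC cell (Z = 2), a³ = Z·M/(N_A·ρ) = 2 × 50.94 / (6.022 × 10²³ × 6.120) = 2.764 × 10^-23 cm³, so a = 3.024 × 10^-8 cm = 302.4 pm.
Atoms touch along the body diagonal, so √3·a = 4r, so r = 0.4330 × a = 131 pm.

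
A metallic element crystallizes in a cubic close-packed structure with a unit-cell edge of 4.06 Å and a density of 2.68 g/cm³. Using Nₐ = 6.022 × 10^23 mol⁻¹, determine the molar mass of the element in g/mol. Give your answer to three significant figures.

27.0 g/mol

An FCC cell has Z = 4 atoms; a = 4.060 × 10^-8 cm.
M = ρ·N_A·a³/Z = 2.68 × 6.022 × 10²³ × 6.692 × 10^-23 / 4 = 27.0 g/mol.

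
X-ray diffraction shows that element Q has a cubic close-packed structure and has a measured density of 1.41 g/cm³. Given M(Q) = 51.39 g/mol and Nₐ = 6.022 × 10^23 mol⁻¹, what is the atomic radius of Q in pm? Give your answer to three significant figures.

220 pm

For an FCC cell (Z = 4), a³ = Z·M/(N_A·ρ) = 4 × 51.39 / (6.022 × 10²³ × 1.410) = 2.421 × 10^-22 cm³, so a = 6.232 × 10^-8 cm = 623.2 pm.
Atoms touch along the face diagonal, so √2·a = 4r, so r = 0.3536 × a = 220 pm.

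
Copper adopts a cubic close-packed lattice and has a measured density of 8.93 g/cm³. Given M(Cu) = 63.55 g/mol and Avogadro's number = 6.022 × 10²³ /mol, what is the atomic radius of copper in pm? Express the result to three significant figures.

128 pm

For an FCC cell (Z = 4), a³ = Z·M/(N_A·ρ) = 4 × 63.55 / (6.022 × 10²³ × 8.930) = 4.727 × 10^-23 cm³, so a = 3.616 × 10^-8 cm = 361.6 pm.
Atoms touch along the face diagonal, so √2·a = 4r, so r = 0.3536 × a = 128 pm.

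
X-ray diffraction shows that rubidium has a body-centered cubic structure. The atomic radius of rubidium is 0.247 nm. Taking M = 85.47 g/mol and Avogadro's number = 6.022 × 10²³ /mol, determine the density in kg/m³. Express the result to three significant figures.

In a BCC lattice, atoms touch along the body diagonal, so √3·a = 4r, giving a = 0.5704 nm = 5.704 × 10^-8 cm.
With Z = 2, ρ = Z·M/(N_A·a³) = 2 × 85.47 / (6.022 × 10²³ × 1.856 × 10^-22) = 1.529 g/cm³ = 1530 kg/m³.

1530 kg/m³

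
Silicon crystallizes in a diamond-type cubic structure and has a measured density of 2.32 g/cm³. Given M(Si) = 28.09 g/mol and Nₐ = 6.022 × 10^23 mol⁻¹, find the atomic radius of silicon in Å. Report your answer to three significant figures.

For a diamond cubic cell (Z = 8), a³ = Z·M/(N_A·ρ) = 8 × 28.09 / (6.022 × 10²³ × 2.320) = 1.608 × 10^-22 cm³, so a = 5.438 × 10^-8 cm = 5.438 Å.
Nearest neighbors lie along the body diagonal with √3·a = 8r, so r = 0.2165 × a = 1.18 Å.

1.18 Å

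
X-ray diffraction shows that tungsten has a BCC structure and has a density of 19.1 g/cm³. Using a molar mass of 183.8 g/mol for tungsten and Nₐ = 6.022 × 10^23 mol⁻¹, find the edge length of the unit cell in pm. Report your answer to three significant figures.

317 pm

With Z = 2 atoms per BCC cell, a³ = Z·M/(N_A·ρ) = 2 × 183.8 / (6.022 × 10²³ × 19.10 g/cm³) = 3.196 × 10^-23 cm³.
a = (3.196 × 10^-23)^(1/3) = 3.173 × 10^-8 cm = 317 pm.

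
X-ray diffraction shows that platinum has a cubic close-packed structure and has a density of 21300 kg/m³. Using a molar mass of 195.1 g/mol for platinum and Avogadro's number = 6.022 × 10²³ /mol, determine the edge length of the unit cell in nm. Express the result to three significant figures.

0.393 nm

With Z = 4 atoms per FCC cell, a³ = Z·M/(N_A·ρ) = 4 × 195.1 / (6.022 × 10²³ × 21.30 g/cm³) = 6.084 × 10^-23 cm³.
a = (6.084 × 10^-23)^(1/3) = 3.933 × 10^-8 cm = 0.393 nm.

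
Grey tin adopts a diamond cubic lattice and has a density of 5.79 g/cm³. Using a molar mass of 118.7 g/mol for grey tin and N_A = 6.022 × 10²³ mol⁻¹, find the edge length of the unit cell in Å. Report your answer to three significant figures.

6.48 Å

With Z = 8 atoms per diamond cubic cell, a³ = Z·M/(N_A·ρ) = 8 × 118.7 / (6.022 × 10²³ × 5.790 g/cm³) = 2.723 × 10^-22 cm³.
a = (2.723 × 10^-22)^(1/3) = 6.482 × 10^-8 cm = 6.48 Å.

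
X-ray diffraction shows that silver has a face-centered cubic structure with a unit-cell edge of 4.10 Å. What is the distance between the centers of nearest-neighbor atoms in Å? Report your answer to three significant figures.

In an FCC structure, atoms touch along the face diagonal, so √2·a = 4r; the nearest-neighbor distance equals 2r = 0.7071·a.
d = 0.7071 × 4.10 = 2.90 Å.

2.90 Å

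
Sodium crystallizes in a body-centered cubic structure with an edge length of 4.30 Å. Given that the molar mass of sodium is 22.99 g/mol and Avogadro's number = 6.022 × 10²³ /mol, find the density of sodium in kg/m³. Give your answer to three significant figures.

960 kg/m³

A BCC unit cell contains Z = 2 atoms.
Cell volume: a³ = (4.30 Å)³ = (4.300 × 10^-8 cm)³ = 7.951 × 10^-23 cm³.
ρ = Z·M/(N_A·a³) = 2 × 22.99 / (6.022 × 10²³ × 7.951 × 10^-23) = 0.9603 g/cm³ = 960 kg/m³.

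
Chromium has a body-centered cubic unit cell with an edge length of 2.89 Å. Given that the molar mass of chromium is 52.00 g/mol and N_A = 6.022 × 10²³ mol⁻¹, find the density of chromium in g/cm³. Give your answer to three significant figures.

7.15 g/cm³

A BCC unit cell contains Z = 2 atoms.
Cell volume: a³ = (2.89 Å)³ = (2.890 × 10^-8 cm)³ = 2.414 × 10^-23 cm³.
ρ = Z·M/(N_A·a³) = 2 × 52.00 / (6.022 × 10²³ × 2.414 × 10^-23) = 7.155 g/cm³.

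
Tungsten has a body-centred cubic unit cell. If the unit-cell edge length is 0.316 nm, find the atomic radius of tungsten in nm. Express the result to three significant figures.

0.137 nm

In a BCC lattice, atoms touch along the body diagonal, so √3·a = 4r.
r = √3·a/4 = 1.7321 × 0.316 / 4 = 0.137 nm.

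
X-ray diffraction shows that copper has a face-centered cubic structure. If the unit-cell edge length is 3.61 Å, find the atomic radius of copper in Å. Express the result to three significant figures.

1.28 Å

In an FCC lattice, atoms touch along the face diagonal, so √2·a = 4r.
r = √2·a/4 = 1.4142 × 3.61 / 4 = 1.28 Å.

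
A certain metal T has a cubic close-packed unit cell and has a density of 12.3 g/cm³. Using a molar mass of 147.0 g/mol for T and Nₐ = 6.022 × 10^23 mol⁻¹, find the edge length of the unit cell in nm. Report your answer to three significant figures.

0.430 nm

With Z = 4 atoms per FCC cell, a³ = Z·M/(N_A·ρ) = 4 × 147.0 / (6.022 × 10²³ × 12.30 g/cm³) = 7.938 × 10^-23 cm³.
a = (7.938 × 10^-23)^(1/3) = 4.298 × 10^-8 cm = 0.430 nm.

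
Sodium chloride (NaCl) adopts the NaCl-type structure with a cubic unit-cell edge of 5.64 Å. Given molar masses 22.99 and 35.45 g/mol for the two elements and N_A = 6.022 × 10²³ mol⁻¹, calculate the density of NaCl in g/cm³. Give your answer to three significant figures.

2.16 g/cm³

The NaCl-type structure contains Z = 4 formula units per cell; M(NaCl) = 22.99 + 35.45 = 58.44 g/mol.
a³ = (5.640 × 10^-8 cm)³ = 1.794 × 10^-22 cm³.
ρ = 4 × 58.44 / (6.022 × 10²³ × 1.794 × 10^-22) = 2.164 g/cm³.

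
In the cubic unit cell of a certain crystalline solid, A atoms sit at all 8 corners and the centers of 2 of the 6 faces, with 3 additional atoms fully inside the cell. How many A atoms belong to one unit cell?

Corner atoms are shared by 8 cells (1/8 each), face atoms by 2 (1/2 each), interior atoms are unshared.
Net atoms = 8 × 1/8 + 2 × 1/2 + 3 = 1 + 1 + 3 = 5.

5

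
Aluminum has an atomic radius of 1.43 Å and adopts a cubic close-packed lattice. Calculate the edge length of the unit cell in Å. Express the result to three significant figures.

In an FCC lattice, atoms touch along the face diagonal, so √2·a = 4r.
a = 4r/√2 = 4 × 1.43 / 1.4142 = 4.04 Å.

4.04 Å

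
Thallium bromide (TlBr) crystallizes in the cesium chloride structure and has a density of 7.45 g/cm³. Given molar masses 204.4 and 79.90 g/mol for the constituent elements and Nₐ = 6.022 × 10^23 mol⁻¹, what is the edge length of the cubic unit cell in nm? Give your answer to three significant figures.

0.399 nm

M(TlBr) = 284.3 g/mol; Z = 1 formula unit per cell.
a³ = Z·M/(N_A·ρ) = 1 × 284.3 / (6.022 × 10²³ × 7.45) = 6.337 × 10^-23 cm³, so a = 3.987 × 10^-8 cm = 0.399 nm.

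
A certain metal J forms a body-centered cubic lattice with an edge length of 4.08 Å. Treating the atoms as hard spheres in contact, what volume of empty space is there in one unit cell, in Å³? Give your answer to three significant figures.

21.7 Å³

In a BCC lattice atoms touch along the body diagonal, so √3·a = 4r, so r = 0.4330a = 1.767 Å.
V_cell = a³ = 67.92 Å³; V_atoms = 2 × (4/3)πr³ = 46.20 Å³.
Empty space = 67.92 − 46.20 = 21.7 Å³.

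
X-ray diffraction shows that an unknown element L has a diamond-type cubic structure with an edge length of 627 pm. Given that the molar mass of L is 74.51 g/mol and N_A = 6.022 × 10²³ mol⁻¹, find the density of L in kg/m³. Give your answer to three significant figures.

A diamond cubic unit cell contains Z = 8 atoms.
Cell volume: a³ = (627 pm)³ = (6.270 × 10^-8 cm)³ = 2.465 × 10^-22 cm³.
ρ = Z·M/(N_A·a³) = 8 × 74.51 / (6.022 × 10²³ × 2.465 × 10^-22) = 4.016 g/cm³ = 4020 kg/m³.

4020 kg/m³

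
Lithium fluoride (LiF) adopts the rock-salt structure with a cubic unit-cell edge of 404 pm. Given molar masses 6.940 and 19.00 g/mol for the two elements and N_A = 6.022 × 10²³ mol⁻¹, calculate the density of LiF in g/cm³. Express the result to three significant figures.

The rock-salt structure contains Z = 4 formula units per cell; M(LiF) = 6.940 + 19.00 = 25.94 g/mol.
a³ = (4.040 × 10^-8 cm)³ = 6.594 × 10^-23 cm³.
ρ = 4 × 25.94 / (6.022 × 10²³ × 6.594 × 10^-23) = 2.613 g/cm³.

2.61 g/cm³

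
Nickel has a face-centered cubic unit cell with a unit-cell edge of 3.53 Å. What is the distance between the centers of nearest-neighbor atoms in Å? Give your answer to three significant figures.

In an FCC structure, atoms touch along the face diagonal, so √2·a = 4r; the nearest-neighbor distance equals 2r = 0.7071·a.
d = 0.7071 × 3.53 = 2.50 Å.

2.50 Å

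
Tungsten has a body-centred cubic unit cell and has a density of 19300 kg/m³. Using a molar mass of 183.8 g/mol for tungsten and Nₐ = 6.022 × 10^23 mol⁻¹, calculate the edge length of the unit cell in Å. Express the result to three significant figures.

3.16 Å

With Z = 2 atoms per BCC cell, a³ = Z·M/(N_A·ρ) = 2 × 183.8 / (6.022 × 10²³ × 19.30 g/cm³) = 3.163 × 10^-23 cm³.
a = (3.163 × 10^-23)^(1/3) = 3.162 × 10^-8 cm = 3.16 Å.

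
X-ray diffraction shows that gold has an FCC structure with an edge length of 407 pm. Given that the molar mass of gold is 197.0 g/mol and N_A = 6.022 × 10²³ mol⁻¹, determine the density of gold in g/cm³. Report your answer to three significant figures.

19.4 g/cm³

An FCC unit cell contains Z = 4 atoms.
Cell volume: a³ = (407 pm)³ = (4.070 × 10^-8 cm)³ = 6.742 × 10^-23 cm³.
ρ = Z·M/(N_A·a³) = 4 × 197.0 / (6.022 × 10²³ × 6.742 × 10^-23) = 19.41 g/cm³.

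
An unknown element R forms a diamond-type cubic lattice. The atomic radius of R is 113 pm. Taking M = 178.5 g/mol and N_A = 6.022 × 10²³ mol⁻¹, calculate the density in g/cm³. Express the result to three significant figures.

In a diamond cubic lattice, nearest neighbors lie along the body diagonal with √3·a = 8r, giving a = 521.9 pm = 5.219 × 10^-8 cm.
With Z = 8, ρ = Z·M/(N_A·a³) = 8 × 178.5 / (6.022 × 10²³ × 1.422 × 10^-22) = 16.68 g/cm³.

16.7 g/cm³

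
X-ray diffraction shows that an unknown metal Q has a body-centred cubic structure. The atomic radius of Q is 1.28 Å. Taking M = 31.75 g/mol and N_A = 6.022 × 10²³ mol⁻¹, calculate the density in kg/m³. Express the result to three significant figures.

In a BCC lattice, atoms touch along the body diagonal, so √3·a = 4r, giving a = 2.956 Å = 2.956 × 10^-8 cm.
With Z = 2, ρ = Z·M/(N_A·a³) = 2 × 31.75 / (6.022 × 10²³ × 2.583 × 10^-23) = 4.082 g/cm³ = 4080 kg/m³.

4080 kg/m³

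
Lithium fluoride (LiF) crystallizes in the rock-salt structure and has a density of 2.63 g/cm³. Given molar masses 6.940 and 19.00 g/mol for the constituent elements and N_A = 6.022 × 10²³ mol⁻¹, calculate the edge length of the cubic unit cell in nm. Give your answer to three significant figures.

0.403 nm

M(LiF) = 25.94 g/mol; Z = 4 formula units per cell.
a³ = Z·M/(N_A·ρ) = 4 × 25.94 / (6.022 × 10²³ × 2.63) = 6.551 × 10^-23 cm³, so a = 4.031 × 10^-8 cm = 0.403 nm.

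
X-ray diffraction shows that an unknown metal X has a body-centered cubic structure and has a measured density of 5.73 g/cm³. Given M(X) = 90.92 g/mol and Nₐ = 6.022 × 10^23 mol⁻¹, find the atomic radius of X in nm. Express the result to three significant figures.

0.162 nm

For a BCC cell (Z = 2), a³ = Z·M/(N_A·ρ) = 2 × 90.92 / (6.022 × 10²³ × 5.730) = 5.270 × 10^-23 cm³, so a = 3.749 × 10^-8 cm = 0.3749 nm.
Atoms touch along the body diagonal, so √3·a = 4r, so r = 0.4330 × a = 0.162 nm.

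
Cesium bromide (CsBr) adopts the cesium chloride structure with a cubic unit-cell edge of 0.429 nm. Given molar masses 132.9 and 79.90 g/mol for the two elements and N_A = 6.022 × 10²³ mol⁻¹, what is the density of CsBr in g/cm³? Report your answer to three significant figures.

4.48 g/cm³

The cesium chloride structure contains Z = 1 formula unit per cell; M(CsBr) = 132.9 + 79.90 = 212.8 g/mol.
a³ = (4.290 × 10^-8 cm)³ = 7.895 × 10^-23 cm³.
ρ = 1 × 212.8 / (6.022 × 10²³ × 7.895 × 10^-23) = 4.476 g/cm³.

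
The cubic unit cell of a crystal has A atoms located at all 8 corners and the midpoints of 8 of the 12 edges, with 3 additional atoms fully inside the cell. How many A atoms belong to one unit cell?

Corner atoms are shared by 8 cells (1/8 each), edge atoms by 4 (1/4 each), interior atoms are unshared.
Net atoms = 8 × 1/8 + 8 × 1/4 + 3 = 1 + 2 + 3 = 6.

6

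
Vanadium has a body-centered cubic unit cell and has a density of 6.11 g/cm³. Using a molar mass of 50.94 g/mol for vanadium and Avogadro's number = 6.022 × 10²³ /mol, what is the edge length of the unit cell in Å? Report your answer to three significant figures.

With Z = 2 atoms per BCC cell, a³ = Z·M/(N_A·ρ) = 2 × 50.94 / (6.022 × 10²³ × 6.110 g/cm³) = 2.769 × 10^-23 cm³.
a = (2.769 × 10^-23)^(1/3) = 3.025 × 10^-8 cm = 3.03 Å.

3.03 Å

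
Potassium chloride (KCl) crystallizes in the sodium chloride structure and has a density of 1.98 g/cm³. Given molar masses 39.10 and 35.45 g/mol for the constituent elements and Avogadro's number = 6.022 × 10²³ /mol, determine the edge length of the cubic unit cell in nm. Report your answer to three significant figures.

M(KCl) = 74.55 g/mol; Z = 4 formula units per cell.
a³ = Z·M/(N_A·ρ) = 4 × 74.55 / (6.022 × 10²³ × 1.98) = 2.501 × 10^-22 cm³, so a = 6.300 × 10^-8 cm = 0.630 nm.

0.630 nm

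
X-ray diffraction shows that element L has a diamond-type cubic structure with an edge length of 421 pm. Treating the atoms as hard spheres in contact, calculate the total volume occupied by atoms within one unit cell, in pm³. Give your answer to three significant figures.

In a diamond cubic lattice nearest neighbors lie along the body diagonal with √3·a = 8r, so r = 0.2165a = 91.15 pm.
V_atoms = Z × (4/3)πr³ = 8 × (4/3)π × (91.15)³ = 2.54 × 10^7 pm³.

2.54 × 10^7 pm³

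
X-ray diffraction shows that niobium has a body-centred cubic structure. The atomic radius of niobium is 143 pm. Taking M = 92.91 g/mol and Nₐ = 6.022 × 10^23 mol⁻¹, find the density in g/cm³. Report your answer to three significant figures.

In a BCC lattice, atoms touch along the body diagonal, so √3·a = 4r, giving a = 330.2 pm = 3.302 × 10^-8 cm.
With Z = 2, ρ = Z·M/(N_A·a³) = 2 × 92.91 / (6.022 × 10²³ × 3.602 × 10^-23) = 8.567 g/cm³.

8.57 g/cm³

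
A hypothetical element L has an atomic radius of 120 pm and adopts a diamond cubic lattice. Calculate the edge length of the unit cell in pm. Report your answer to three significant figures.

In a diamond cubic lattice, nearest neighbors lie along the body diagonal with √3·a = 8r.
a = 8r/√3 = 8 × 120 / 1.7321 = 554 pm.

554 pm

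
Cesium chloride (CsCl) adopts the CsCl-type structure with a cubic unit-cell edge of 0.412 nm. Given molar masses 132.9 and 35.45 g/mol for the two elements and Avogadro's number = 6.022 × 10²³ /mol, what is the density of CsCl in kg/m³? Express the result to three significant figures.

4000 kg/m³

The CsCl-type structure contains Z = 1 formula unit per cell; M(CsCl) = 132.9 + 35.45 = 168.35 g/mol.
a³ = (4.120 × 10^-8 cm)³ = 6.993 × 10^-23 cm³.
ρ = 1 × 168.35 / (6.022 × 10²³ × 6.993 × 10^-23) = 3.997 g/cm³ = 4000 kg/m³.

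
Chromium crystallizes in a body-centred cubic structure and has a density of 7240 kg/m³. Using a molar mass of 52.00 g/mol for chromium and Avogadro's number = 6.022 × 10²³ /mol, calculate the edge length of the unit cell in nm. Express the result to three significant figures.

With Z = 2 atoms per BCC cell, a³ = Z·M/(N_A·ρ) = 2 × 52.00 / (6.022 × 10²³ × 7.240 g/cm³) = 2.385 × 10^-23 cm³.
a = (2.385 × 10^-23)^(1/3) = 2.879 × 10^-8 cm = 0.288 nm.

0.288 nm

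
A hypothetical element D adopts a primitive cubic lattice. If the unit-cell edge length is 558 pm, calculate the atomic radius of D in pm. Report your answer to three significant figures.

279 pm

In a simple cubic lattice, atoms touch along the cell edge, so a = 2r.
r = a/2 = 558/2 = 279 pm.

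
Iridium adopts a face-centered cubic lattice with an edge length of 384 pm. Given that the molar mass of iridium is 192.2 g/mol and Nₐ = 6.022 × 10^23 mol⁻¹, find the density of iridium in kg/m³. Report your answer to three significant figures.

22500 kg/m³

An FCC unit cell contains Z = 4 atoms.
Cell volume: a³ = (384 pm)³ = (3.840 × 10^-8 cm)³ = 5.662 × 10^-23 cm³.
ρ = Z·M/(N_A·a³) = 4 × 192.2 / (6.022 × 10²³ × 5.662 × 10^-23) = 22.55 g/cm³ = 22500 kg/m³.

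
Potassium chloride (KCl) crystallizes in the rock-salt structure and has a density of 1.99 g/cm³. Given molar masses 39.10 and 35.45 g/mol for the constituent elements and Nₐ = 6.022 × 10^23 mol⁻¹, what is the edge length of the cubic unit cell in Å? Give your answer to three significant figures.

6.29 Å

M(KCl) = 74.55 g/mol; Z = 4 formula units per cell.
a³ = Z·M/(N_A·ρ) = 4 × 74.55 / (6.022 × 10²³ × 1.99) = 2.488 × 10^-22 cm³, so a = 6.290 × 10^-8 cm = 6.29 Å.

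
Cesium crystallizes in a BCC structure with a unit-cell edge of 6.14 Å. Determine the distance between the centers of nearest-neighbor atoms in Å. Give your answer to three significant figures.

5.32 Å

In a BCC structure, atoms touch along the body diagonal, so √3·a = 4r; the nearest-neighbor distance equals 2r = 0.8660·a.
d = 0.8660 × 6.14 = 5.32 Å.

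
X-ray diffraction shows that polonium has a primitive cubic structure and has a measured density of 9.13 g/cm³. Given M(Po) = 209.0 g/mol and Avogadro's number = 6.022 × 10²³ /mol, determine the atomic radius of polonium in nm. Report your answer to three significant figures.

For a simple cubic cell (Z = 1), a³ = Z·M/(N_A·ρ) = 1 × 209.0 / (6.022 × 10²³ × 9.130) = 3.801 × 10^-23 cm³, so a = 3.362 × 10^-8 cm = 0.3362 nm.
Atoms touch along the cell edge, so a = 2r, so r = 0.5000 × a = 0.168 nm.

0.168 nm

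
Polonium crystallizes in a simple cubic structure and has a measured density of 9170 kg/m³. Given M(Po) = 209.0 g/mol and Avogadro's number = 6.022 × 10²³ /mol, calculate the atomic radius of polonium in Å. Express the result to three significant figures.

For a simple cubic cell (Z = 1), a³ = Z·M/(N_A·ρ) = 1 × 209.0 / (6.022 × 10²³ × 9.170) = 3.785 × 10^-23 cm³, so a = 3.357 × 10^-8 cm = 3.357 Å.
Atoms touch along the cell edge, so a = 2r, so r = 0.5000 × a = 1.68 Å.

1.68 Å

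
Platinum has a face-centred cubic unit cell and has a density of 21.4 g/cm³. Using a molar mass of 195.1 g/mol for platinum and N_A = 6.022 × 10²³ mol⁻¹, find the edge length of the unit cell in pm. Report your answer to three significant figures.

393 pm

With Z = 4 atoms per FCC cell, a³ = Z·M/(N_A·ρ) = 4 × 195.1 / (6.022 × 10²³ × 21.40 g/cm³) = 6.056 × 10^-23 cm³.
a = (6.056 × 10^-23)^(1/3) = 3.927 × 10^-8 cm = 393 pm.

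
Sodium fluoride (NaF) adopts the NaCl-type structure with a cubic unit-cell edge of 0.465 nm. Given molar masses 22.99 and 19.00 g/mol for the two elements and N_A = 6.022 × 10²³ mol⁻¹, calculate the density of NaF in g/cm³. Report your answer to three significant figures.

2.77 g/cm³

The NaCl-type structure contains Z = 4 formula units per cell; M(NaF) = 22.99 + 19.00 = 41.99 g/mol.
a³ = (4.650 × 10^-8 cm)³ = 1.005 × 10^-22 cm³.
ρ = 4 × 41.99 / (6.022 × 10²³ × 1.005 × 10^-22) = 2.774 g/cm³.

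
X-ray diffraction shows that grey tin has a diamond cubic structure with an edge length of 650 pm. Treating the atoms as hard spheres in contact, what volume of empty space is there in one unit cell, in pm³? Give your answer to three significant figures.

In a diamond cubic lattice nearest neighbors lie along the body diagonal with √3·a = 8r, so r = 0.2165a = 140.7 pm.
V_cell = a³ = 2.746 × 10^8 pm³; V_atoms = 8 × (4/3)πr³ = 9.340 × 10^7 pm³.
Empty space = 2.746 × 10^8 − 9.340 × 10^7 = 1.81 × 10^8 pm³.

1.81 × 10^8 pm³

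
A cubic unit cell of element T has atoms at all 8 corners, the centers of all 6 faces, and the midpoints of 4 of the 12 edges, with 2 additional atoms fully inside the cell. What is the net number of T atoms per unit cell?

7

Corner atoms are shared by 8 cells (1/8 each), face atoms by 2 (1/2 each), edge atoms by 4 (1/4 each), interior atoms are unshared.
Net atoms = 8 × 1/8 + 6 × 1/2 + 4 × 1/4 + 2 = 1 + 3 + 1 + 2 = 7.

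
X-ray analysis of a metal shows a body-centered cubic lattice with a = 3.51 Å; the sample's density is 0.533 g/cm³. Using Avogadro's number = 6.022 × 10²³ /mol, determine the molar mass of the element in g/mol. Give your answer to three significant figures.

6.94 g/mol

A BCC cell has Z = 2 atoms; a = 3.510 × 10^-8 cm.
M = ρ·N_A·a³/Z = 0.533 × 6.022 × 10²³ × 4.324 × 10^-23 / 2 = 6.94 g/mol.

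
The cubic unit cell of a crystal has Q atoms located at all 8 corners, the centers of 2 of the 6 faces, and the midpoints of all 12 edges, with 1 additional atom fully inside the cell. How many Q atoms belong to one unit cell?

Corner atoms are shared by 8 cells (1/8 each), face atoms by 2 (1/2 each), edge atoms by 4 (1/4 each), interior atoms are unshared.
Net atoms = 8 × 1/8 + 2 × 1/2 + 12 × 1/4 + 1 = 1 + 1 + 3 + 1 = 6.

6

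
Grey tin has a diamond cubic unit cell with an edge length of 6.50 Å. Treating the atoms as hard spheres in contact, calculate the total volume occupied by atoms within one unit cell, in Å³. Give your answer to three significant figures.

In a diamond cubic lattice nearest neighbors lie along the body diagonal with √3·a = 8r, so r = 0.2165a = 1.407 Å.
V_atoms = Z × (4/3)πr³ = 8 × (4/3)π × (1.407)³ = 93.4 Å³.

93.4 Å³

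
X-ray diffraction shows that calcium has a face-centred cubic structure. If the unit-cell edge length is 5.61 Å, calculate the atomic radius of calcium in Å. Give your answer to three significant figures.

1.98 Å

In an FCC lattice, atoms touch along the face diagonal, so √2·a = 4r.
r = √2·a/4 = 1.4142 × 5.61 / 4 = 1.98 Å.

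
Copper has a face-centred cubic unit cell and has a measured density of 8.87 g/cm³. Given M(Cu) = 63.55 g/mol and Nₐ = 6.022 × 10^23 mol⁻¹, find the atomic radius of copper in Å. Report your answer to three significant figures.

For an FCC cell (Z = 4), a³ = Z·M/(N_A·ρ) = 4 × 63.55 / (6.022 × 10²³ × 8.870) = 4.759 × 10^-23 cm³, so a = 3.624 × 10^-8 cm = 3.624 Å.
Atoms touch along the face diagonal, so √2·a = 4r, so r = 0.3536 × a = 1.28 Å.

1.28 Å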